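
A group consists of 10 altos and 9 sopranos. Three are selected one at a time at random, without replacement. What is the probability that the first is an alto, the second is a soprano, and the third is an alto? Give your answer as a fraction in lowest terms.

45/323

Multiply the conditional probabilities at each draw: 10/19 · 9/18 · 9/17 = 810/5814 = 45/323.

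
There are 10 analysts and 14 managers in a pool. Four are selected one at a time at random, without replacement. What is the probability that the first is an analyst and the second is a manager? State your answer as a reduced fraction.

35/138

Multiply the conditional probabilities at each draw: 10/24 · 14/23 = 140/552 = 35/138.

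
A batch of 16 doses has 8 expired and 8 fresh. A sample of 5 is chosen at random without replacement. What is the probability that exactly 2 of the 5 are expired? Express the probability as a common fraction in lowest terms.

14/39

The sample space is all 5-subsets of the 16: C(16,5) = 4368.
Selections with exactly 2 expired: choose 2 of the 8 expired and 3 of the 8 fresh, C(8,2)·C(8,3) = 28·56 = 1568.
Probability = 1568/4368 = 14/39.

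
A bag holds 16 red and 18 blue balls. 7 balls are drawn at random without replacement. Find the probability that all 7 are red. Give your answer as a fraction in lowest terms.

There are C(34,7) = 5379616 possible selections.
Selections with all red: C(16,7) = 11440.
Probability = 11440/5379616 = 65/30566.

65/30566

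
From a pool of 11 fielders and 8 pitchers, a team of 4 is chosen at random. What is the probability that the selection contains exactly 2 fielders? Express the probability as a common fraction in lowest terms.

385/969

The sample space is all 4-subsets of the 19: C(19,4) = 3876.
Selections with exactly 2 fielders: choose 2 of the 11 fielders and 2 of the 8 pitchers, C(11,2)·C(8,2) = 55·28 = 1540.
Probability = 1540/3876 = 385/969.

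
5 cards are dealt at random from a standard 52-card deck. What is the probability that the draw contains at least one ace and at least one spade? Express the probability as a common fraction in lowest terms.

229297/866320

There are C(52,5) = 2598960 possible draws.
By inclusion-exclusion on the complements, draws missing all aces or all spades: C(48,5) + C(39,5) − C(36,5) = 1712304 + 575757 − 376992 = 1911069.
So draws with at least one of each: 2598960 − 1911069 = 687891, probability 687891/2598960 = 229297/866320.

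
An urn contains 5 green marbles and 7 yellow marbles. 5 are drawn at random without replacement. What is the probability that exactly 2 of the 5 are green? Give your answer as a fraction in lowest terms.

175/396

There are C(12,5) = 792 ways to choose 5 from 12.
Selections with exactly 2 green: choose 2 of the 5 green and 3 of the 7 yellow, C(5,2)·C(7,3) = 10·35 = 350.
Probability = 350/792 = 175/396.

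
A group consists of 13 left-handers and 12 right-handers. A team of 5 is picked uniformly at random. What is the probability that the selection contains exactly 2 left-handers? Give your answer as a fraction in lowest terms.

52/161

The sample space is all 5-subsets of the 25: C(25,5) = 53130.
Selections with exactly 2 left-handers: choose 2 of the 13 left-handers and 3 of the 12 right-handers, C(13,2)·C(12,3) = 78·220 = 17160.
Probability = 17160/53130 = 52/161.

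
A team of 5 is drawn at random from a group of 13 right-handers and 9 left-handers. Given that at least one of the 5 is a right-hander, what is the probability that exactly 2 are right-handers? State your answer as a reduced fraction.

1/4

Work in counts. Selections with at least one right-hander: C(22,5) − C(9,5) = 26334 − 126 = 26208.
Of those, selections where exactly 2 are right-handers: C(13,2)·C(9,3) = 78·84 = 6552.
Conditional probability = 6552/26208 = 1/4.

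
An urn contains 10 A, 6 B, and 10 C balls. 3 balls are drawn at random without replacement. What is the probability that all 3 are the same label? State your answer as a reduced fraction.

1/10

There are C(26,3) = 2600 ways to draw 3 balls.
All same label: C(10,3) + C(6,3) + C(10,3) = 120 + 20 + 120 = 260.
Probability = 260/2600 = 1/10.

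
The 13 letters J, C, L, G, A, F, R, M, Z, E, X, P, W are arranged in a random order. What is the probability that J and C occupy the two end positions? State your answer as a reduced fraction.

1/78

There are 13! = 6227020800 arrangements.
Place J and C at the ends in 2 ways, arrange the remaining 11 in 11! = 39916800 ways: 2·39916800 = 79833600.
Probability = 79833600/6227020800 = 1/78.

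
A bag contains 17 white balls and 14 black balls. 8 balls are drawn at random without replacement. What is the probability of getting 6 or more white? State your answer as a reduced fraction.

Total selections: C(31,8) = 7888725.
Favorable selections (6 or more white): C(17,6)·C(14,2) + C(17,7)·C(14,1) + C(17,8)·C(14,0) = 1126216 + 272272 + 24310 = 1422798.
Probability = 1422798/7888725 = 1258/6975.

1258/6975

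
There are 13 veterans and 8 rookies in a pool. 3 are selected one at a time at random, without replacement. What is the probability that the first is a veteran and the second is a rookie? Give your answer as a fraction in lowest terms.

26/105

Multiply the conditional probabilities at each draw: 13/21 · 8/20 = 104/420 = 26/105.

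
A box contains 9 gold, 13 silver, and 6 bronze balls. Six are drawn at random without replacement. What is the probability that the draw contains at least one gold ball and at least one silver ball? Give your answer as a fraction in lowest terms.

2209/2415

There are C(28,6) = 376740 possible draws.
By inclusion-exclusion on the complements, draws missing all gold or all silver: C(19,6) + C(15,6) − C(6,6) = 27132 + 5005 − 1 = 32136.
So draws with at least one of each: 376740 − 32136 = 344604, probability 344604/376740 = 2209/2415.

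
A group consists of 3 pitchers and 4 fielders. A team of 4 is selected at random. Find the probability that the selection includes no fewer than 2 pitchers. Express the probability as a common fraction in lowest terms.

22/35

There are C(7,4) = 35 ways to choose the 4.
Favorable selections (no fewer than 2 pitchers): C(3,2)·C(4,2) + C(3,3)·C(4,1) = 18 + 4 = 22.
Probability = 22/35.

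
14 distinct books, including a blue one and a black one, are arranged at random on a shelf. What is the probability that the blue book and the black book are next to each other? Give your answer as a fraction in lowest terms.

There are 14! = 87178291200 arrangements.
Treat the blue book and the black book as a block: 13! arrangements of the blocks × 2 orders within the block = 2·6227020800 = 12454041600.
Probability = 12454041600/87178291200 = 1/7.

1/7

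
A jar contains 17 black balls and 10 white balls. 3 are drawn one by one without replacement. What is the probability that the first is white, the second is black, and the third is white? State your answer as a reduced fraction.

17/195

Multiply the conditional probabilities at each draw: 10/27 · 17/26 · 9/25 = 1530/17550 = 17/195.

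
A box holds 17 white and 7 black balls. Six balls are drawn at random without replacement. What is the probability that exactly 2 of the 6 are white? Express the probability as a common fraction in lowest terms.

Total number of selections: C(24,6) = 134596.
Selections with exactly 2 white: choose 2 of the 17 white and 4 of the 7 black, C(17,2)·C(7,4) = 136·35 = 4760.
Probability = 4760/134596 = 170/4807.

170/4807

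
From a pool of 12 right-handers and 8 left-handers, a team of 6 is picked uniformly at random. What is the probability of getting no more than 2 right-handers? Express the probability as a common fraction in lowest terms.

7/51

Total selections: C(20,6) = 38760.
Favorable selections (no more than 2 right-handers): C(12,0)·C(8,6) + C(12,1)·C(8,5) + C(12,2)·C(8,4) = 28 + 672 + 4620 = 5320.
Probability = 5320/38760 = 7/51.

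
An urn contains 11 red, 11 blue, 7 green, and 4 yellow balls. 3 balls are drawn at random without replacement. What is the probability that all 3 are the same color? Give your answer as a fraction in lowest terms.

There are C(33,3) = 5456 ways to draw 3 balls.
All same color: C(11,3) + C(11,3) + C(7,3) + C(4,3) = 165 + 165 + 35 + 4 = 369.
Probability = 369/5456.

369/5456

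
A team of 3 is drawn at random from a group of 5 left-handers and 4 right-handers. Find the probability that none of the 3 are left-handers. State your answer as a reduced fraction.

There are C(9,3) = 84 possible selections.
Selections with no left-handers (all right-handers): C(4,3) = 4.
Probability = 4/84 = 1/21.

1/21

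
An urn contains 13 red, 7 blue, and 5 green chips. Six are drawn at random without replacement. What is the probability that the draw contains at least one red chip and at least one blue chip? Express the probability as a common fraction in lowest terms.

There are C(25,6) = 177100 possible draws.
By inclusion-exclusion on the complements, draws missing all red or all blue: C(12,6) + C(18,6) − C(5,6) = 924 + 18564 − 0 = 19488.
So draws with at least one of each: 177100 − 19488 = 157612, probability 157612/177100 = 5629/6325.

5629/6325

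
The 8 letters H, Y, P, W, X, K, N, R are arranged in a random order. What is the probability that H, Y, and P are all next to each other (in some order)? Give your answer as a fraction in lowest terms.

There are 8! = 40320 arrangements.
Treat the three as one block: 6! placements × 3! orders within the block = 720·6 = 4320.
Probability = 4320/40320 = 3/28.

3/28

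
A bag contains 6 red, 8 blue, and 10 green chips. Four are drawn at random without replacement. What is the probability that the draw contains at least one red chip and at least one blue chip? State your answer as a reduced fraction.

There are C(24,4) = 10626 possible draws.
By inclusion-exclusion on the complements, draws missing all red or all blue: C(18,4) + C(16,4) − C(10,4) = 3060 + 1820 − 210 = 4670.
So draws with at least one of each: 10626 − 4670 = 5956, probability 5956/10626 = 2978/5313.

2978/5313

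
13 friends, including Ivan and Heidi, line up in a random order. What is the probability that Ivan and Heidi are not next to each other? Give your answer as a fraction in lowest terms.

11/13

There are 13! = 6227020800 arrangements.
Arrangements with Ivan and Heidi adjacent: 2·12! = 958003200.
So not adjacent: 6227020800 − 958003200 = 5269017600, probability 5269017600/6227020800 = 11/13.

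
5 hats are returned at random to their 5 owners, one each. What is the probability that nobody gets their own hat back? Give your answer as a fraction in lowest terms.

There are 5! = 120 assignments.
By inclusion-exclusion, assignments with no fixed points: C(5,0)·5! − C(5,1)·4! + C(5,2)·3! − C(5,3)·2! + C(5,4)·1! − C(5,5)·0! = 44.
Probability = 44/120 = 11/30.

11/30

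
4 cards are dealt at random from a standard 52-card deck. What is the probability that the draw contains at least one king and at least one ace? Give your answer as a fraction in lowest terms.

There are C(52,4) = 270725 possible draws.
By inclusion-exclusion on the complements, draws missing all kings or all aces: C(48,4) + C(48,4) − C(44,4) = 194580 + 194580 − 135751 = 253409.
So draws with at least one of each: 270725 − 253409 = 17316, probability 17316/270725 = 1332/20825.

1332/20825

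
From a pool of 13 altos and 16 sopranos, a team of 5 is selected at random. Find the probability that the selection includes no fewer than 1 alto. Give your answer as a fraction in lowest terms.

There are C(29,5) = 118755 ways to choose the 5.
The complement is all 5 are sopranos: C(16,5) = 4368.
Probability = 1 − 4368/118755 = 114387/118755 = 419/435.

419/435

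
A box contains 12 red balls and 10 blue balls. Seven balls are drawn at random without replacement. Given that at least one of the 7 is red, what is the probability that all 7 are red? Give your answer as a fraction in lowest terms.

11/2367

Work in counts. Selections with at least one red: C(22,7) − C(10,7) = 170544 − 120 = 170424.
Of those, selections where all 7 are red: C(12,7) = 792.
Conditional probability = 792/170424 = 11/2367.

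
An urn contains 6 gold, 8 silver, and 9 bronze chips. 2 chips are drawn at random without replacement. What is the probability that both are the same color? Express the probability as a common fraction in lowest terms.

There are C(23,2) = 253 ways to draw 2 chips.
All same color: C(6,2) + C(8,2) + C(9,2) = 15 + 28 + 36 = 79.
Probability = 79/253.

79/253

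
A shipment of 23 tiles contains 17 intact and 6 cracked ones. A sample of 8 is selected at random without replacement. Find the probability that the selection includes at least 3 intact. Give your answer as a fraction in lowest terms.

Total selections: C(23,8) = 490314.
The complement is exactly 2 intact: C(17,2)·C(6,6) = 136.
Probability = 1 − 136/490314 = 490178/490314 = 14417/14421.

14417/14421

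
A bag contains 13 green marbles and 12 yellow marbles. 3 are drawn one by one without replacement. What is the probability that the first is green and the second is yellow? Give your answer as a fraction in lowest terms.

13/50

Multiply the conditional probabilities at each draw: 13/25 · 12/24 = 156/600 = 13/50.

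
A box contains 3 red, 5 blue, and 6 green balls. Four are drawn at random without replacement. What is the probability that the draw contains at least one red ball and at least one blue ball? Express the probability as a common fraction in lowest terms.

There are C(14,4) = 1001 possible draws.
By inclusion-exclusion on the complements, draws missing all red or all blue: C(11,4) + C(9,4) − C(6,4) = 330 + 126 − 15 = 441.
So draws with at least one of each: 1001 − 441 = 560, probability 560/1001 = 80/143.

80/143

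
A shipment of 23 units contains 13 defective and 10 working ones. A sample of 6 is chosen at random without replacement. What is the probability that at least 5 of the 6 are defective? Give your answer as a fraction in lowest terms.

442/3059

There are C(23,6) = 100947 ways to choose the 6.
Favorable selections (at least 5 defective): C(13,5)·C(10,1) + C(13,6)·C(10,0) = 12870 + 1716 = 14586.
Probability = 14586/100947 = 442/3059.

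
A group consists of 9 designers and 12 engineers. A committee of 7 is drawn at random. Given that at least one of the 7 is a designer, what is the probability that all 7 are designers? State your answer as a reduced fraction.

1/3208

Work in counts. Selections with at least one designer: C(21,7) − C(12,7) = 116280 − 792 = 115488.
Of those, selections where all 7 are designers: C(9,7) = 36.
Conditional probability = 36/115488 = 1/3208.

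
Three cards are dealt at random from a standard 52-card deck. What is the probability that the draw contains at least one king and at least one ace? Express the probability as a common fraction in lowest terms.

188/5525

There are C(52,3) = 22100 possible draws.
By inclusion-exclusion on the complements, draws missing all kings or all aces: C(48,3) + C(48,3) − C(44,3) = 17296 + 17296 − 13244 = 21348.
So draws with at least one of each: 22100 − 21348 = 752, probability 752/22100 = 188/5525.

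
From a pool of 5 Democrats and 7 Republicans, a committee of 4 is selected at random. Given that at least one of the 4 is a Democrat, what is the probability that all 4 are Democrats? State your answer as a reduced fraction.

Work in counts. Selections with at least one Democrat: C(12,4) − C(7,4) = 495 − 35 = 460.
Of those, selections where all 4 are Democrats: C(5,4) = 5.
Conditional probability = 5/460 = 1/92.

1/92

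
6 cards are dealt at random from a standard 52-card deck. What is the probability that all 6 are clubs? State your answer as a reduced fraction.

There are C(52,6) = 20358520 possible 6-card hands.
Hands that are all clubs: C(13,6) = 1716.
Probability = 1716/20358520 = 33/391510.

33/391510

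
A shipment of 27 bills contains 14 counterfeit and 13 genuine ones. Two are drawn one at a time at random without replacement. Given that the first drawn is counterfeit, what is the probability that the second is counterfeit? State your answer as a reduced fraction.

1/2

After removing one counterfeit, 26 remain: 13 counterfeit and 13 genuine.
So the probability the next is counterfeit is 13/26 = 1/2.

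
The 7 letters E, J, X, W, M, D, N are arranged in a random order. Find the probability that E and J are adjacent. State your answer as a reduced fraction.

2/7

There are 7! = 5040 arrangements.
Treat E and J as a block: 6! arrangements of the blocks × 2 orders within the block = 2·720 = 1440.
Probability = 1440/5040 = 2/7.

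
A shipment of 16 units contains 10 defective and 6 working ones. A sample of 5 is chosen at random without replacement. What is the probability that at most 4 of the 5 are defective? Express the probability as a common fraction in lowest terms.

Total selections: C(16,5) = 4368.
The complement is exactly 5 defective: C(10,5)·C(6,0) = 252.
Probability = 1 − 252/4368 = 4116/4368 = 49/52.

49/52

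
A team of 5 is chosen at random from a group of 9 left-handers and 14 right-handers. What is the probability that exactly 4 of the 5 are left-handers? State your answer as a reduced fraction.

There are C(23,5) = 33649 ways to choose 5 from 23.
Selections with exactly 4 left-handers: choose 4 of the 9 left-handers and 1 of the 14 right-handers, C(9,4)·C(14,1) = 126·14 = 1764.
Probability = 1764/33649 = 252/4807.

252/4807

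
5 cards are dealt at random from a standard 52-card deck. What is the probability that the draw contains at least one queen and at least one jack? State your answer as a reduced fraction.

6509/64974

There are C(52,5) = 2598960 possible draws.
By inclusion-exclusion on the complements, draws missing all queens or all jacks: C(48,5) + C(48,5) − C(44,5) = 1712304 + 1712304 − 1086008 = 2338600.
So draws with at least one of each: 2598960 − 2338600 = 260360, probability 260360/2598960 = 6509/64974.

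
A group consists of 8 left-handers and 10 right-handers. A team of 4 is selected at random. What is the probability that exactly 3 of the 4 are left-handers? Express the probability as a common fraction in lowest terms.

28/153

The sample space is all 4-subsets of the 18: C(18,4) = 3060.
Selections with exactly 3 left-handers: choose 3 of the 8 left-handers and 1 of the 10 right-handers, C(8,3)·C(10,1) = 56·10 = 560.
Probability = 560/3060 = 28/153.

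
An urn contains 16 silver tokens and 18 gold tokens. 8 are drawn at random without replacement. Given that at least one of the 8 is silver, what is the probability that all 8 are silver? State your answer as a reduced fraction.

Work in counts. Selections with at least one silver: C(34,8) − C(18,8) = 18156204 − 43758 = 18112446.
Of those, selections where all 8 are silver: C(16,8) = 12870.
Conditional probability = 12870/18112446 = 65/91477.

65/91477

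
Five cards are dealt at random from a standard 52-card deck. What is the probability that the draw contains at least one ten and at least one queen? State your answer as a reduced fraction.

There are C(52,5) = 2598960 possible draws.
By inclusion-exclusion on the complements, draws missing all tens or all queens: C(48,5) + C(48,5) − C(44,5) = 1712304 + 1712304 − 1086008 = 2338600.
So draws with at least one of each: 2598960 − 2338600 = 260360, probability 260360/2598960 = 6509/64974.

6509/64974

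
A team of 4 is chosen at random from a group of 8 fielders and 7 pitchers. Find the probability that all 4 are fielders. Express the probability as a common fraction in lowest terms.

2/39

There are C(15,4) = 1365 possible selections.
Selections with all fielders: C(8,4) = 70.
Probability = 70/1365 = 2/39.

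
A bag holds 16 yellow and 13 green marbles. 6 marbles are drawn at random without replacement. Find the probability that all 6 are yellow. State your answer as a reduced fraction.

There are C(29,6) = 475020 possible selections.
Selections with all yellow: C(16,6) = 8008.
Probability = 8008/475020 = 22/1305.

22/1305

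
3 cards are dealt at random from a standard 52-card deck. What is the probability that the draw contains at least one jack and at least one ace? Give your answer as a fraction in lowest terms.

188/5525

There are C(52,3) = 22100 possible draws.
By inclusion-exclusion on the complements, draws missing all jacks or all aces: C(48,3) + C(48,3) − C(44,3) = 17296 + 17296 − 13244 = 21348.
So draws with at least one of each: 22100 − 21348 = 752, probability 752/22100 = 188/5525.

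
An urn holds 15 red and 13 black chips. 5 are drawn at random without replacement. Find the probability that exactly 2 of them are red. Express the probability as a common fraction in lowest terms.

11/36

The sample space is all 5-subsets of the 28: C(28,5) = 98280.
Selections with exactly 2 red: choose 2 of the 15 red and 3 of the 13 black, C(15,2)·C(13,3) = 105·286 = 30030.
Probability = 30030/98280 = 11/36.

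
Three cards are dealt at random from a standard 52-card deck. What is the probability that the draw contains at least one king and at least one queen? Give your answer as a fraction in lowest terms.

188/5525

There are C(52,3) = 22100 possible draws.
By inclusion-exclusion on the complements, draws missing all kings or all queens: C(48,3) + C(48,3) − C(44,3) = 17296 + 17296 − 13244 = 21348.
So draws with at least one of each: 22100 − 21348 = 752, probability 752/22100 = 188/5525.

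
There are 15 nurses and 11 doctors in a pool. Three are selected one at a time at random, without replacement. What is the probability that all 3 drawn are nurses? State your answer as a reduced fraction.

7/40

Multiply the conditional probabilities at each draw: 15/26 · 14/25 · 13/24 = 2730/15600 = 7/40.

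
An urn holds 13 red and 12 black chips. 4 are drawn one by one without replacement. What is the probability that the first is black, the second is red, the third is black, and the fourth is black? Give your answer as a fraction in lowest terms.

Multiply the conditional probabilities at each draw: 12/25 · 13/24 · 11/23 · 10/22 = 17160/303600 = 13/230.

13/230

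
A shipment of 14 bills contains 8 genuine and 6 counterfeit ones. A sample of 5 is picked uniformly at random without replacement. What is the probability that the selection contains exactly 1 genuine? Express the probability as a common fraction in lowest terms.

Total number of selections: C(14,5) = 2002.
Selections with exactly 1 genuine: choose 1 of the 8 genuine and 4 of the 6 counterfeit, C(8,1)·C(6,4) = 8·15 = 120.
Probability = 120/2002 = 60/1001.

60/1001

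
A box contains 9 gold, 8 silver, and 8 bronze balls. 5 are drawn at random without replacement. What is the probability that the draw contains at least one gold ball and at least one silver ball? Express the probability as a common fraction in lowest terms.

There are C(25,5) = 53130 possible draws.
By inclusion-exclusion on the complements, draws missing all gold or all silver: C(16,5) + C(17,5) − C(8,5) = 4368 + 6188 − 56 = 10500.
So draws with at least one of each: 53130 − 10500 = 42630, probability 42630/53130 = 203/253.

203/253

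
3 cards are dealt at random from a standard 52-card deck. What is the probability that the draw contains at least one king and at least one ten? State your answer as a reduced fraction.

188/5525

There are C(52,3) = 22100 possible draws.
By inclusion-exclusion on the complements, draws missing all kings or all tens: C(48,3) + C(48,3) − C(44,3) = 17296 + 17296 − 13244 = 21348.
So draws with at least one of each: 22100 − 21348 = 752, probability 752/22100 = 188/5525.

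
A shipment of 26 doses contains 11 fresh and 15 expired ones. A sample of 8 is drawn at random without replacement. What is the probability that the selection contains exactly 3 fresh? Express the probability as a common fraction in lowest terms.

693/2185

The sample space is all 8-subsets of the 26: C(26,8) = 1562275.
Selections with exactly 3 fresh: choose 3 of the 11 fresh and 5 of the 15 expired, C(11,3)·C(15,5) = 165·3003 = 495495.
Probability = 495495/1562275 = 693/2185.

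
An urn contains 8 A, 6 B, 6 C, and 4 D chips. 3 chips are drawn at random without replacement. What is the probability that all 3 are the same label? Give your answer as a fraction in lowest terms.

25/506

There are C(24,3) = 2024 ways to draw 3 chips.
All same label: C(8,3) + C(6,3) + C(6,3) + C(4,3) = 56 + 20 + 20 + 4 = 100.
Probability = 100/2024 = 25/506.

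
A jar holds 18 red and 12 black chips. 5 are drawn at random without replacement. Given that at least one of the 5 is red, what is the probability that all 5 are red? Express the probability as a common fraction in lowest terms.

Work in counts. Selections with at least one red: C(30,5) − C(12,5) = 142506 − 792 = 141714.
Of those, selections where all 5 are red: C(18,5) = 8568.
Conditional probability = 8568/141714 = 476/7873.

476/7873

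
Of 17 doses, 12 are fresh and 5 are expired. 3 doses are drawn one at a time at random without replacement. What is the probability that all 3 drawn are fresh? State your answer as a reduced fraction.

Multiply the conditional probabilities at each draw: 12/17 · 11/16 · 10/15 = 1320/4080 = 11/34.

11/34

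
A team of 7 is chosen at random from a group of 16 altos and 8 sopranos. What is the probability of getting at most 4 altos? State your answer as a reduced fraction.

6179/14421

Total selections: C(24,7) = 346104.
Count the complement (more than 4 altos): C(16,5)·C(8,2) + C(16,6)·C(8,1) + C(16,7)·C(8,0) = 122304 + 64064 + 11440 = 197808.
Probability = 1 − 197808/346104 = 148296/346104 = 6179/14421.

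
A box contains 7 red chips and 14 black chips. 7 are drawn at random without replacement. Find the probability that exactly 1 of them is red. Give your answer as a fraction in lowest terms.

There are C(21,7) = 116280 ways to choose 7 from 21.
Selections with exactly 1 red: choose 1 of the 7 red and 6 of the 14 black, C(7,1)·C(14,6) = 7·3003 = 21021.
Probability = 21021/116280 = 7007/38760.

7007/38760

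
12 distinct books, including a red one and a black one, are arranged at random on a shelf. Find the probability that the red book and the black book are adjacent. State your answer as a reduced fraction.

There are 12! = 479001600 arrangements.
Treat the red book and the black book as a block: 11! arrangements of the blocks × 2 orders within the block = 2·39916800 = 79833600.
Probability = 79833600/479001600 = 1/6.

1/6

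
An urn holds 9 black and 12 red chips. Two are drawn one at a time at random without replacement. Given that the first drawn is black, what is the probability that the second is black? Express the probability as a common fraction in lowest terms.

2/5

After removing one black, 20 remain: 8 black and 12 red.
So the probability the next is black is 8/20 = 2/5.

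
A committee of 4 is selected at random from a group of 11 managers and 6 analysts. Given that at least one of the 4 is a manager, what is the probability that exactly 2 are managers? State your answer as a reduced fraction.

15/43

Work in counts. Selections with at least one manager: C(17,4) − C(6,4) = 2380 − 15 = 2365.
Of those, selections where exactly 2 are managers: C(11,2)·C(6,2) = 55·15 = 825.
Conditional probability = 825/2365 = 15/43.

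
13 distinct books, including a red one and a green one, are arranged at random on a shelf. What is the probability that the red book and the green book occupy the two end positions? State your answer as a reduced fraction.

There are 13! = 6227020800 arrangements.
Place the red book and the green book at the ends in 2 ways, arrange the remaining 11 in 11! = 39916800 ways: 2·39916800 = 79833600.
Probability = 79833600/6227020800 = 1/78.

1/78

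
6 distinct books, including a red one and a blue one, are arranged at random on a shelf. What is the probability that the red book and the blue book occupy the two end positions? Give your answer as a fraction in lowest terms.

There are 6! = 720 arrangements.
Place the red book and the blue book at the ends in 2 ways, arrange the remaining 4 in 4! = 24 ways: 2·24 = 48.
Probability = 48/720 = 1/15.

1/15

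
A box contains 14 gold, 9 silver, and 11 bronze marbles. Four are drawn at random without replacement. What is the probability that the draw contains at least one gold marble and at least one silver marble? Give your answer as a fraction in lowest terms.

There are C(34,4) = 46376 possible draws.
By inclusion-exclusion on the complements, draws missing all gold or all silver: C(20,4) + C(25,4) − C(11,4) = 4845 + 12650 − 330 = 17165.
So draws with at least one of each: 46376 − 17165 = 29211, probability 29211/46376.

29211/46376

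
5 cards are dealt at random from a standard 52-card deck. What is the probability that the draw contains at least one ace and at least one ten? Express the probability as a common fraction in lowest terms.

6509/64974

There are C(52,5) = 2598960 possible draws.
By inclusion-exclusion on the complements, draws missing all aces or all tens: C(48,5) + C(48,5) − C(44,5) = 1712304 + 1712304 − 1086008 = 2338600.
So draws with at least one of each: 2598960 − 2338600 = 260360, probability 260360/2598960 = 6509/64974.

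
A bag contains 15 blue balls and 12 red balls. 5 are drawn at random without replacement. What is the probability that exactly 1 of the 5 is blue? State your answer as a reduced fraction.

55/598

The sample space is all 5-subsets of the 27: C(27,5) = 80730.
Selections with exactly 1 blue: choose 1 of the 15 blue and 4 of the 12 red, C(15,1)·C(12,4) = 15·495 = 7425.
Probability = 7425/80730 = 55/598.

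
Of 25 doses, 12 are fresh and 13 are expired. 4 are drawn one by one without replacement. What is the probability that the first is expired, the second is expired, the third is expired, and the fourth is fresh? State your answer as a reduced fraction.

39/575

Multiply the conditional probabilities at each draw: 13/25 · 12/24 · 11/23 · 12/22 = 20592/303600 = 39/575.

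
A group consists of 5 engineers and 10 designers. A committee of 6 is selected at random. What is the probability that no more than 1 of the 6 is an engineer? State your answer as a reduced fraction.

42/143

Total selections: C(15,6) = 5005.
Favorable selections (no more than 1 engineer): C(5,0)·C(10,6) + C(5,1)·C(10,5) = 210 + 1260 = 1470.
Probability = 1470/5005 = 42/143.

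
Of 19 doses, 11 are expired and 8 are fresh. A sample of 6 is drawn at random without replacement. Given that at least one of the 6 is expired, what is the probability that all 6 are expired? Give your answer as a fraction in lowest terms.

3/176

Work in counts. Selections with at least one expired: C(19,6) − C(8,6) = 27132 − 28 = 27104.
Of those, selections where all 6 are expired: C(11,6) = 462.
Conditional probability = 462/27104 = 3/176.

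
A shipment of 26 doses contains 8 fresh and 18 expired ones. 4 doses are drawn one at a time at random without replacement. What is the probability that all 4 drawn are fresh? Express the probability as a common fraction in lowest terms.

7/1495

Multiply the conditional probabilities at each draw: 8/26 · 7/25 · 6/24 · 5/23 = 1680/358800 = 7/1495.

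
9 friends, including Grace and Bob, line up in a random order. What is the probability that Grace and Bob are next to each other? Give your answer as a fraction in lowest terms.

2/9

There are 9! = 362880 arrangements.
Treat Grace and Bob as a block: 8! arrangements of the blocks × 2 orders within the block = 2·40320 = 80640.
Probability = 80640/362880 = 2/9.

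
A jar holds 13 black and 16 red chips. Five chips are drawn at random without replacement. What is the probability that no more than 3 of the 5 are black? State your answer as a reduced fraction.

8156/9135

Total selections: C(29,5) = 118755.
Count the complement (more than 3 black): C(13,4)·C(16,1) + C(13,5)·C(16,0) = 11440 + 1287 = 12727.
Probability = 1 − 12727/118755 = 106028/118755 = 8156/9135.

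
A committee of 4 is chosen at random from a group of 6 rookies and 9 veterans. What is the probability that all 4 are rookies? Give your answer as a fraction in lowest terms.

There are C(15,4) = 1365 possible selections.
Selections with all rookies: C(6,4) = 15.
Probability = 15/1365 = 1/91.

1/91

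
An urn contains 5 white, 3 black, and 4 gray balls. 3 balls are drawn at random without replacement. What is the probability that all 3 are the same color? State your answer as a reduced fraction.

There are C(12,3) = 220 ways to draw 3 balls.
All same color: C(5,3) + C(3,3) + C(4,3) = 10 + 1 + 4 = 15.
Probability = 15/220 = 3/44.

3/44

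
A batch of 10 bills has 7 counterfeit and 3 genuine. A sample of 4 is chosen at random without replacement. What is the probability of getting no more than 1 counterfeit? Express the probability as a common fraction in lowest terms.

There are C(10,4) = 210 ways to choose the 4.
Favorable selections (no more than 1 counterfeit): C(7,1)·C(3,3) = 7.
Probability = 7/210 = 1/30.

1/30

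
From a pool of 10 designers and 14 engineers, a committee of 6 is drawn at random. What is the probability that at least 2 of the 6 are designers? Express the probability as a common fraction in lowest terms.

63/76

Total selections: C(24,6) = 134596.
Favorable selections (at least 2 designers): C(10,2)·C(14,4) + C(10,3)·C(14,3) + C(10,4)·C(14,2) + C(10,5)·C(14,1) + C(10,6)·C(14,0) = 45045 + 43680 + 19110 + 3528 + 210 = 111573.
Probability = 111573/134596 = 63/76.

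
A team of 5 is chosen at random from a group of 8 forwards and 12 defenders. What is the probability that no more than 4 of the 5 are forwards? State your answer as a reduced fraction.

1931/1938

Total selections: C(20,5) = 15504.
The complement is exactly 5 forwards: C(8,5)·C(12,0) = 56.
Probability = 1 − 56/15504 = 15448/15504 = 1931/1938.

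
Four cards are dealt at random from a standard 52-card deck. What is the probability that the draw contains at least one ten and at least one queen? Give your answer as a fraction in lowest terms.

1332/20825

There are C(52,4) = 270725 possible draws.
By inclusion-exclusion on the complements, draws missing all tens or all queens: C(48,4) + C(48,4) − C(44,4) = 194580 + 194580 − 135751 = 253409.
So draws with at least one of each: 270725 − 253409 = 17316, probability 17316/270725 = 1332/20825.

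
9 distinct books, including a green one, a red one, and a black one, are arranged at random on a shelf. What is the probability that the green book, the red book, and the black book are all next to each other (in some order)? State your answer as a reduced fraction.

1/12

There are 9! = 362880 arrangements.
Treat the three as one block: 7! placements × 3! orders within the block = 5040·6 = 30240.
Probability = 30240/362880 = 1/12.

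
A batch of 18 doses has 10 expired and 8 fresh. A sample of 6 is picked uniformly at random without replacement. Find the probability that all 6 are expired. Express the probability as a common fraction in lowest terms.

5/442

There are C(18,6) = 18564 possible selections.
Selections with all expired: C(10,6) = 210.
Probability = 210/18564 = 5/442.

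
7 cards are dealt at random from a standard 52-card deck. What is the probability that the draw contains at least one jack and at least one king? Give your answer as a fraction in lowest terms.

There are C(52,7) = 133784560 possible draws.
By inclusion-exclusion on the complements, draws missing all jacks or all kings: C(48,7) + C(48,7) − C(44,7) = 73629072 + 73629072 − 38320568 = 108937576.
So draws with at least one of each: 133784560 − 108937576 = 24846984, probability 24846984/133784560 = 3105873/16723070.

3105873/16723070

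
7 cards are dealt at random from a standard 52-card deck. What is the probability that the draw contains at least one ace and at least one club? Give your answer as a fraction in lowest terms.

53122231/133784560

There are C(52,7) = 133784560 possible draws.
By inclusion-exclusion on the complements, draws missing all aces or all clubs: C(48,7) + C(39,7) − C(36,7) = 73629072 + 15380937 − 8347680 = 80662329.
So draws with at least one of each: 133784560 − 80662329 = 53122231, probability 53122231/133784560.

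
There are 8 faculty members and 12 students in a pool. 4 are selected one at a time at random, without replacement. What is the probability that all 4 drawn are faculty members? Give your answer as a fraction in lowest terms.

Multiply the conditional probabilities at each draw: 8/20 · 7/19 · 6/18 · 5/17 = 1680/116280 = 14/969.

14/969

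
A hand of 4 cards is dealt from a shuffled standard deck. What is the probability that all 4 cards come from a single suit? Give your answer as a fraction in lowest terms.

There are C(52,4) = 270725 possible 4-card hands.
Hands of one suit: 4 suits × C(13,4) = 4·715 = 2860.
Probability = 2860/270725 = 44/4165.

44/4165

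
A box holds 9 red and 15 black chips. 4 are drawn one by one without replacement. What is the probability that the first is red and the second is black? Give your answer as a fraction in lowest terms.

45/184

Multiply the conditional probabilities at each draw: 9/24 · 15/23 = 135/552 = 45/184.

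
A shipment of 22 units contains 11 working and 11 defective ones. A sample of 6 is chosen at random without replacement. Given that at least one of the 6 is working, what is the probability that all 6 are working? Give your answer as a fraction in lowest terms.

Work in counts. Selections with at least one working: C(22,6) − C(11,6) = 74613 − 462 = 74151.
Of those, selections where all 6 are working: C(11,6) = 462.
Conditional probability = 462/74151 = 2/321.

2/321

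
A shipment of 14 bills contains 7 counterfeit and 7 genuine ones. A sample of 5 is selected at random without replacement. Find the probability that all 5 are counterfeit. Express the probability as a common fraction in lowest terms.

There are C(14,5) = 2002 possible selections.
Selections with all counterfeit: C(7,5) = 21.
Probability = 21/2002 = 3/286.

3/286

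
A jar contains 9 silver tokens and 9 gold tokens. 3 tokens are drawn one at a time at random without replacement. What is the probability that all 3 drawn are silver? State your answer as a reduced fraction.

7/68

Multiply the conditional probabilities at each draw: 9/18 · 8/17 · 7/16 = 504/4896 = 7/68.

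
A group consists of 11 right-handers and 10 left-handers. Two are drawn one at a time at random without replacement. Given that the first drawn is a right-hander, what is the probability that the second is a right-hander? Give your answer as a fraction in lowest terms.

After removing one right-hander, 20 remain: 10 right-handers and 10 left-handers.
So the probability the next is a right-hander is 10/20 = 1/2.

1/2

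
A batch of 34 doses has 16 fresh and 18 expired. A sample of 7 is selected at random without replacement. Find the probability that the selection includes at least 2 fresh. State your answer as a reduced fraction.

There are C(34,7) = 5379616 ways to choose the 7.
Count the complement (fewer than 2 fresh): C(16,0)·C(18,7) + C(16,1)·C(18,6) = 31824 + 297024 = 328848.
Probability = 1 − 328848/5379616 = 5050768/5379616 = 599/638.

599/638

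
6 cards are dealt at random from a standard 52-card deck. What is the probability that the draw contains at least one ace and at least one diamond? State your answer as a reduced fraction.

6772177/20358520

There are C(52,6) = 20358520 possible draws.
By inclusion-exclusion on the complements, draws missing all aces or all diamonds: C(48,6) + C(39,6) − C(36,6) = 12271512 + 3262623 − 1947792 = 13586343.
So draws with at least one of each: 20358520 − 13586343 = 6772177, probability 6772177/20358520.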